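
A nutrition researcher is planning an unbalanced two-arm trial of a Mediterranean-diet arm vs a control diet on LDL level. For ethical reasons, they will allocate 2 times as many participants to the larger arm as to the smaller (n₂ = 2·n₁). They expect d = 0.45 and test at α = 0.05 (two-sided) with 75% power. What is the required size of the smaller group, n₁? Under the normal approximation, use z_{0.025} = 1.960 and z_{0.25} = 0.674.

n₁ = 52

With allocation ratio k = n₂/n₁ = 2, Var(x̄₁−x̄₂) = σ²(1/n₁ + 1/(k·n₁)) = σ²·(k+1)/(k·n₁).
So n₁ = (1 + 1/k)·((z_{α/2} + z_β)/d)² = 1.500 × (2.634/0.45)².
n₁ = 1.500 × 34.26 = 51.4.
Round up: n₁ = 52, giving n₂ = 2 × 52 = 104.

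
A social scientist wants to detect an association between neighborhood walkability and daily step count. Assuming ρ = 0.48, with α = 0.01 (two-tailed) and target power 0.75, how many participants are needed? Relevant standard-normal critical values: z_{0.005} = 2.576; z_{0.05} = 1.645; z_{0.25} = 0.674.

n = 42

Fisher's z: C = ½·ln((1+r)/(1−r)) = ½·ln(2.8462) = 0.5230.
n = ((z_{α/2} + z_β)/C)² + 3.
(2.576 + 0.674) / 0.5230 = 3.250 / 0.5230 = 6.214.
n = 6.214² + 3 = 38.62 + 3 = 41.6.
Round up.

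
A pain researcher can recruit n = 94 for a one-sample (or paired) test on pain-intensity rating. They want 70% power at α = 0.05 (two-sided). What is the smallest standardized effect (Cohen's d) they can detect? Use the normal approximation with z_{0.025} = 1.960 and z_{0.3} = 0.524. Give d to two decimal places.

d_min ≈ 0.26

For a single sample (or paired design) of n = 94: d_min = (z_{α/2} + z_β)/√n.
z-sum = 1.960 + 0.524 = 2.484.
d_min = 2.484 / √94 = 2.484 / 9.695 = 0.256.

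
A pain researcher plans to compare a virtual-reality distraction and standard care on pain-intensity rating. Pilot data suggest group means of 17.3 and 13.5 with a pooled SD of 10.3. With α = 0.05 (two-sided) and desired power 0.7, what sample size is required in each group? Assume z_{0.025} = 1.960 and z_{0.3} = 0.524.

Cohen's d = |M₁ − M₂| / SD_pooled = |17.3 − 13.5| / 10.3 = 3.8 / 10.3 = 0.369.
For two independent groups with equal n: n = 2·((z_{α/2} + z_β) / d)².
z_{α/2} + z_β = 1.960 + 0.524 = 2.484.
n = 2 × (2.484 / 0.369)² = 2 × 6.732² = 2 × 45.32 = 90.6.
Round up to the next whole participant.

n = 91 per group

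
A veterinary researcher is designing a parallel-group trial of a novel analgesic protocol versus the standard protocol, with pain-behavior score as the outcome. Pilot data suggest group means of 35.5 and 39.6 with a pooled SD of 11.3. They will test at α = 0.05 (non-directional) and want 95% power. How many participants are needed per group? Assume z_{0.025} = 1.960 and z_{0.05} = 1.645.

Cohen's d = |M₁ − M₂| / SD_pooled = |35.5 − 39.6| / 11.3 = 4.1 / 11.3 = 0.363.
For two independent groups with equal n: n = 2·((z_{α/2} + z_β) / d)².
z_{α/2} + z_β = 1.960 + 1.645 = 3.605.
n = 2 × (3.605 / 0.363)² = 2 × 9.931² = 2 × 98.63 = 197.3.
Round up to the next whole participant.

n = 198 per group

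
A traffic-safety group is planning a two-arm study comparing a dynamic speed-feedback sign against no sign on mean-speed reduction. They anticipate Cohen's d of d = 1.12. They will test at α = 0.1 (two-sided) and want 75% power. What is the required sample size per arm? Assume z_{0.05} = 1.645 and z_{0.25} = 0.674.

For two independent groups with equal n: n = 2·((z_{α/2} + z_β) / d)².
z_{α/2} + z_β = 1.645 + 0.674 = 2.319.
n = 2 × (2.319 / 1.12)² = 2 × 2.071² = 2 × 4.29 = 8.6.
Round up to the next whole participant.

n = 9 per group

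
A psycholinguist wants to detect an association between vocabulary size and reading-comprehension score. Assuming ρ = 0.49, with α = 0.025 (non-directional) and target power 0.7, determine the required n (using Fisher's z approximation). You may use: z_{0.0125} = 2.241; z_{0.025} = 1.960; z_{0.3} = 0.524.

Fisher's z: C = ½·ln((1+r)/(1−r)) = ½·ln(2.9216) = 0.5361.
n = ((z_{α/2} + z_β)/C)² + 3.
(2.241 + 0.524) / 0.5361 = 2.765 / 0.5361 = 5.158.
n = 5.158² + 3 = 26.60 + 3 = 29.6.
Round up.

n = 30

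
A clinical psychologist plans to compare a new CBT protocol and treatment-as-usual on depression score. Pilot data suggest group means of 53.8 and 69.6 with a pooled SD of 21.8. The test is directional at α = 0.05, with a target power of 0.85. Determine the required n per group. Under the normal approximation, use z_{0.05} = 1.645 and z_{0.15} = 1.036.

Cohen's d = |M₁ − M₂| / SD_pooled = |53.8 − 69.6| / 21.8 = 15.8 / 21.8 = 0.725.
For two independent groups with equal n: n = 2·((z_{α} + z_β) / d)².
z_{α} + z_β = 1.645 + 1.036 = 2.681.
n = 2 × (2.681 / 0.725)² = 2 × 3.698² = 2 × 13.67 = 27.3.
Round up to the next whole participant.

n = 28 per group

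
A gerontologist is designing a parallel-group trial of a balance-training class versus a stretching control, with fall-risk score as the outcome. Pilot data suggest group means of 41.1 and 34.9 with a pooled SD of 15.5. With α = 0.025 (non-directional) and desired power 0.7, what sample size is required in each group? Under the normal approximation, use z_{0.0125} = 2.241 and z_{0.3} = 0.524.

Cohen's d = |M₁ − M₂| / SD_pooled = |41.1 − 34.9| / 15.5 = 6.2 / 15.5 = 0.400.
For two independent groups with equal n: n = 2·((z_{α/2} + z_β) / d)².
z_{α/2} + z_β = 2.241 + 0.524 = 2.765.
n = 2 × (2.765 / 0.400)² = 2 × 6.912² = 2 × 47.78 = 95.6.
Round up to the next whole participant.

n = 96 per group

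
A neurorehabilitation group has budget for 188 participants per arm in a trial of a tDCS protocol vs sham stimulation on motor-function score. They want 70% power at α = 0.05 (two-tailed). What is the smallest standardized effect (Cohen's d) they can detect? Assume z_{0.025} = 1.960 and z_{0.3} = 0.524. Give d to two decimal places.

For two independent groups of n = 188 each: d_min = (z_{α/2} + z_β)·√(2/n).
z-sum = 1.960 + 0.524 = 2.484.
d_min = 2.484 × √(2/188) = 2.484 × 0.1031 = 0.256.

d_min ≈ 0.26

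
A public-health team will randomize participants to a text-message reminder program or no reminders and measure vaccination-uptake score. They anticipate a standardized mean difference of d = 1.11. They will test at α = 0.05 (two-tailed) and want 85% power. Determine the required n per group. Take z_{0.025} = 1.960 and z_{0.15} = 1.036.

For two independent groups with equal n: n = 2·((z_{α/2} + z_β) / d)².
z_{α/2} + z_β = 1.960 + 1.036 = 2.996.
n = 2 × (2.996 / 1.11)² = 2 × 2.699² = 2 × 7.29 = 14.6.
Round up to the next whole participant.

n = 15 per group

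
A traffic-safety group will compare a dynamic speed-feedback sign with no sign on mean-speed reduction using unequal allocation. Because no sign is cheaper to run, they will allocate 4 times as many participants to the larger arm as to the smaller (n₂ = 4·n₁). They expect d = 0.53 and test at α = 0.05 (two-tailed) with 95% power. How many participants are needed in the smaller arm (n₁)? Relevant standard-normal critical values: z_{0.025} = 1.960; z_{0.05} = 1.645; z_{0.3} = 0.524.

With allocation ratio k = n₂/n₁ = 4, Var(x̄₁−x̄₂) = σ²(1/n₁ + 1/(k·n₁)) = σ²·(k+1)/(k·n₁).
So n₁ = (1 + 1/k)·((z_{α/2} + z_β)/d)² = 1.250 × (3.605/0.53)².
n₁ = 1.250 × 46.27 = 57.8.
Round up: n₁ = 58, giving n₂ = 4 × 58 = 232.

n₁ = 58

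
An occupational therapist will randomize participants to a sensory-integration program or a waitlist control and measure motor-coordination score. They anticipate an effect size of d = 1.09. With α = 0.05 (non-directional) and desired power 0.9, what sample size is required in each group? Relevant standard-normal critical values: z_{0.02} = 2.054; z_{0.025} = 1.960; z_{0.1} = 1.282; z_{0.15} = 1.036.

n = 18 per group

For two independent groups with equal n: n = 2·((z_{α/2} + z_β) / d)².
z_{α/2} + z_β = 1.960 + 1.282 = 3.242.
n = 2 × (3.242 / 1.09)² = 2 × 2.974² = 2 × 8.85 = 17.7.
Round up to the next whole participant.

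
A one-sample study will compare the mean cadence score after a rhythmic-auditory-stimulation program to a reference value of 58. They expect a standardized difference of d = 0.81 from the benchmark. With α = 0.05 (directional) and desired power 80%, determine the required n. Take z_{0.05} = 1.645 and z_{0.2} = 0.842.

For a one-sample test: n = ((z_{α} + z_β) / d)².
z_{α} + z_β = 1.645 + 0.842 = 2.487.
n = (2.487 / 0.81)² = 3.070² = 9.43.
Round up.

n = 10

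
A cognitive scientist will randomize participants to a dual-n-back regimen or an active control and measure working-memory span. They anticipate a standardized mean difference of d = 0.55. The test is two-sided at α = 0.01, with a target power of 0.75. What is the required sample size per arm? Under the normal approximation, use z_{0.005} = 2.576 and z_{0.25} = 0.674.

For two independent groups with equal n: n = 2·((z_{α/2} + z_β) / d)².
z_{α/2} + z_β = 2.576 + 0.674 = 3.250.
n = 2 × (3.250 / 0.55)² = 2 × 5.909² = 2 × 34.92 = 69.8.
Round up to the next whole participant.

n = 70 per group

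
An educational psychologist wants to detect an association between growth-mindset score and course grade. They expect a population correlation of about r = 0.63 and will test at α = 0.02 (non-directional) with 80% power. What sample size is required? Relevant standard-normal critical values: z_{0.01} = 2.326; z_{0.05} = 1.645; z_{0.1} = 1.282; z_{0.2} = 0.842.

Fisher's z: C = ½·ln((1+r)/(1−r)) = ½·ln(4.4054) = 0.7414.
n = ((z_{α/2} + z_β)/C)² + 3.
(2.326 + 0.842) / 0.7414 = 3.168 / 0.7414 = 4.273.
n = 4.273² + 3 = 18.26 + 3 = 21.3.
Round up.

n = 22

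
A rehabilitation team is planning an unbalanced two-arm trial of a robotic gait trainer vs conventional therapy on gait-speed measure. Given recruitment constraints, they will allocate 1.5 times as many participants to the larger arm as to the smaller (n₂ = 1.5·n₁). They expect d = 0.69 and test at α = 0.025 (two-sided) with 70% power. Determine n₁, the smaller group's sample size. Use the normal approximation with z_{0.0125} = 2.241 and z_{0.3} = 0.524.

n₁ = 27

With allocation ratio k = n₂/n₁ = 1.5, Var(x̄₁−x̄₂) = σ²(1/n₁ + 1/(k·n₁)) = σ²·(k+1)/(k·n₁).
So n₁ = (1 + 1/k)·((z_{α/2} + z_β)/d)² = 1.667 × (2.765/0.69)².
n₁ = 1.667 × 16.06 = 26.8.
Round up: n₁ = 27, giving n₂ = ⌈1.5 × 27⌉ = ⌈40.5⌉ = 41.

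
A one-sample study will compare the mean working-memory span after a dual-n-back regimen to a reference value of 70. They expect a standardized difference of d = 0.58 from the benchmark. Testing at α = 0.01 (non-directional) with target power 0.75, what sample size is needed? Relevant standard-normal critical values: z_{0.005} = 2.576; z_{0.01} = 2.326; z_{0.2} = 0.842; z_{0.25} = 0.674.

n = 32

For a one-sample test: n = ((z_{α/2} + z_β) / d)².
z_{α/2} + z_β = 2.576 + 0.674 = 3.250.
n = (3.250 / 0.58)² = 5.603² = 31.40.
Round up.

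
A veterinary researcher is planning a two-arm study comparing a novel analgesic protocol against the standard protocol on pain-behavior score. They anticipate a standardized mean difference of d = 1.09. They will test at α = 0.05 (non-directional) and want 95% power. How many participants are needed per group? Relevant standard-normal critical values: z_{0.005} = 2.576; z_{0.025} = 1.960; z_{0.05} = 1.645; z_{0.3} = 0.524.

n = 22 per group

For two independent groups with equal n: n = 2·((z_{α/2} + z_β) / d)².
z_{α/2} + z_β = 1.960 + 1.645 = 3.605.
n = 2 × (3.605 / 1.09)² = 2 × 3.307² = 2 × 10.94 = 21.9.
Round up to the next whole participant.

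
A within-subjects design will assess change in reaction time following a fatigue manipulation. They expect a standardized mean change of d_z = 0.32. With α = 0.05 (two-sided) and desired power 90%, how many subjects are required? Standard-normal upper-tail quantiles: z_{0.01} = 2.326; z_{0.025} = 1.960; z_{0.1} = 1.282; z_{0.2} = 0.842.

For a paired (one-sample on differences) test: n = ((z_{α/2} + z_β) / d)².
z_{α/2} + z_β = 1.960 + 1.282 = 3.242.
n = (3.242 / 0.32)² = 10.131² = 102.64.
Round up.

n = 103 pairs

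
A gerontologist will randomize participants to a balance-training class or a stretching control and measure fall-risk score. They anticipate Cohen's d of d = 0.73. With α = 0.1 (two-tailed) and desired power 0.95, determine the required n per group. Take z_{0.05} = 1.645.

n = 41 per group

For two independent groups with equal n: n = 2·((z_{α/2} + z_β) / d)².
z_{α/2} + z_β = 1.645 + 1.645 = 3.290.
n = 2 × (3.290 / 0.73)² = 2 × 4.507² = 2 × 20.31 = 40.6.
Round up to the next whole participant.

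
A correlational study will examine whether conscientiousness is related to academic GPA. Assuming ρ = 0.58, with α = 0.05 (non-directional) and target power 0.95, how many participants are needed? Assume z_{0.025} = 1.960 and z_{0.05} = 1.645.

Fisher's z: C = ½·ln((1+r)/(1−r)) = ½·ln(3.7619) = 0.6625.
n = ((z_{α/2} + z_β)/C)² + 3.
(1.960 + 1.645) / 0.6625 = 3.605 / 0.6625 = 5.442.
n = 5.442² + 3 = 29.61 + 3 = 32.6.
Round up.

n = 33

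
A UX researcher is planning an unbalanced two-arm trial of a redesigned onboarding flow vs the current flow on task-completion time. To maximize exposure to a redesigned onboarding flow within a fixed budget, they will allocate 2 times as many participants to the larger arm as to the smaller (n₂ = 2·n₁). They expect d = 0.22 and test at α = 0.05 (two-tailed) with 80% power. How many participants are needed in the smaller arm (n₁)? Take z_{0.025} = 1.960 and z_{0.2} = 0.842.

n₁ = 244

With allocation ratio k = n₂/n₁ = 2, Var(x̄₁−x̄₂) = σ²(1/n₁ + 1/(k·n₁)) = σ²·(k+1)/(k·n₁).
So n₁ = (1 + 1/k)·((z_{α/2} + z_β)/d)² = 1.500 × (2.802/0.22)².
n₁ = 1.500 × 162.21 = 243.3.
Round up: n₁ = 244, giving n₂ = 2 × 244 = 488.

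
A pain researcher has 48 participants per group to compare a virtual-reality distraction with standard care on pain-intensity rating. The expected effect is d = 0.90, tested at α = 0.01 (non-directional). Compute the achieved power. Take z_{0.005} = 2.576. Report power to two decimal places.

For two equal groups, power = Φ(d·√(n/2) − z_{α/2}).
d·√(n/2) = 0.90 × √(48/2) = 0.90 × 4.899 = 4.409.
z_β = 4.409 − 2.576 = 1.833.
Power = Φ(1.833) = 0.967.

power ≈ 0.97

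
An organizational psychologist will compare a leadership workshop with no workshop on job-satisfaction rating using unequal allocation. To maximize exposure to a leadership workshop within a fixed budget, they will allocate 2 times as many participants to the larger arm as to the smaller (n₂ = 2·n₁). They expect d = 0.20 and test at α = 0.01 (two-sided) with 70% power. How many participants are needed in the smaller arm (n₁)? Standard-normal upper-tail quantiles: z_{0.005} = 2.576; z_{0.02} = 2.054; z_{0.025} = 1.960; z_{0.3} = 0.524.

n₁ = 361

With allocation ratio k = n₂/n₁ = 2, Var(x̄₁−x̄₂) = σ²(1/n₁ + 1/(k·n₁)) = σ²·(k+1)/(k·n₁).
So n₁ = (1 + 1/k)·((z_{α/2} + z_β)/d)² = 1.500 × (3.100/0.20)².
n₁ = 1.500 × 240.25 = 360.4.
Round up: n₁ = 361, giving n₂ = 2 × 361 = 722.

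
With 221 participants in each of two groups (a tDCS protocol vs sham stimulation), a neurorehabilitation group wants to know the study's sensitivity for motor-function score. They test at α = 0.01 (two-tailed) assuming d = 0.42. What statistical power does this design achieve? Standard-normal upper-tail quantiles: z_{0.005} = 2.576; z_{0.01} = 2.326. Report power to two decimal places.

For two equal groups, power = Φ(d·√(n/2) − z_{α/2}).
d·√(n/2) = 0.42 × √(221/2) = 0.42 × 10.512 = 4.415.
z_β = 4.415 − 2.576 = 1.839.
Power = Φ(1.839) = 0.967.

power ≈ 0.97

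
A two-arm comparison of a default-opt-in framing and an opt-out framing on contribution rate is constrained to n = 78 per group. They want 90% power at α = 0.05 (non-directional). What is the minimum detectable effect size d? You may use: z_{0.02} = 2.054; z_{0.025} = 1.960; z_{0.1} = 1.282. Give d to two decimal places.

For two independent groups of n = 78 each: d_min = (z_{α/2} + z_β)·√(2/n).
z-sum = 1.960 + 1.282 = 3.242.
d_min = 3.242 × √(2/78) = 3.242 × 0.1601 = 0.519.

d_min ≈ 0.52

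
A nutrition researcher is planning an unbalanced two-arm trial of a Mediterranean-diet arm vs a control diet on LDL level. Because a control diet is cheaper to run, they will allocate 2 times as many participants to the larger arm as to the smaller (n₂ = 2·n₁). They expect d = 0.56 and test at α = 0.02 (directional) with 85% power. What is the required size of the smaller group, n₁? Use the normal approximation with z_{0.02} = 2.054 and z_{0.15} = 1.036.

n₁ = 46

With allocation ratio k = n₂/n₁ = 2, Var(x̄₁−x̄₂) = σ²(1/n₁ + 1/(k·n₁)) = σ²·(k+1)/(k·n₁).
So n₁ = (1 + 1/k)·((z_{α} + z_β)/d)² = 1.500 × (3.090/0.56)².
n₁ = 1.500 × 30.45 = 45.7.
Round up: n₁ = 46, giving n₂ = 2 × 46 = 92.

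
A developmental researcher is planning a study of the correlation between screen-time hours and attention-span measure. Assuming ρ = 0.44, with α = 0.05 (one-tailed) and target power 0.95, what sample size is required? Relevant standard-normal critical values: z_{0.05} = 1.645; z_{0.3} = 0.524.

Fisher's z: C = ½·ln((1+r)/(1−r)) = ½·ln(2.5714) = 0.4722.
n = ((z_{α} + z_β)/C)² + 3.
(1.645 + 1.645) / 0.4722 = 3.290 / 0.4722 = 6.967.
n = 6.967² + 3 = 48.54 + 3 = 51.5.
Round up.

n = 52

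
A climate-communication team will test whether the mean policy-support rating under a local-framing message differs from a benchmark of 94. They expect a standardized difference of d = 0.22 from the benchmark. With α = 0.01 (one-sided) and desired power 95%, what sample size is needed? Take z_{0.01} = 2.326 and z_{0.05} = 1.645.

For a one-sample test: n = ((z_{α} + z_β) / d)².
z_{α} + z_β = 2.326 + 1.645 = 3.971.
n = (3.971 / 0.22)² = 18.050² = 325.80.
Round up.

n = 326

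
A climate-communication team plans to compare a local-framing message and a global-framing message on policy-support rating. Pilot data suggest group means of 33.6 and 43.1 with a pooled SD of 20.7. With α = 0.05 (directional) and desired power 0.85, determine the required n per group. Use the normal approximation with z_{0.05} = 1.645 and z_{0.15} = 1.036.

n = 69 per group

Cohen's d = |M₁ − M₂| / SD_pooled = |33.6 − 43.1| / 20.7 = 9.5 / 20.7 = 0.459.
For two independent groups with equal n: n = 2·((z_{α} + z_β) / d)².
z_{α} + z_β = 1.645 + 1.036 = 2.681.
n = 2 × (2.681 / 0.459)² = 2 × 5.841² = 2 × 34.12 = 68.2.
Round up to the next whole participant.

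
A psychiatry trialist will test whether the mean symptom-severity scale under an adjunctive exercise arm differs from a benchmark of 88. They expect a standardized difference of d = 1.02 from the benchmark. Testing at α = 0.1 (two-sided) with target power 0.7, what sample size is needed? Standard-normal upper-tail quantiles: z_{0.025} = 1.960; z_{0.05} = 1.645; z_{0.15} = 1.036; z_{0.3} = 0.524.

For a one-sample test: n = ((z_{α/2} + z_β) / d)².
z_{α/2} + z_β = 1.645 + 0.524 = 2.169.
n = (2.169 / 1.02)² = 2.126² = 4.52.
Round up.

n = 5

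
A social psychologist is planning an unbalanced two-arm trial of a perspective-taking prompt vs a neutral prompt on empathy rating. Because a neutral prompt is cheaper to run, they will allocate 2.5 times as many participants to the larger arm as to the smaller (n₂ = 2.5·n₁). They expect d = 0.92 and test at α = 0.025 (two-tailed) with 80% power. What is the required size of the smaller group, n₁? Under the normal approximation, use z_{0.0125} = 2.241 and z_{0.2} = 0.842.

With allocation ratio k = n₂/n₁ = 2.5, Var(x̄₁−x̄₂) = σ²(1/n₁ + 1/(k·n₁)) = σ²·(k+1)/(k·n₁).
So n₁ = (1 + 1/k)·((z_{α/2} + z_β)/d)² = 1.400 × (3.083/0.92)².
n₁ = 1.400 × 11.23 = 15.7.
Round up: n₁ = 16, giving n₂ = 2.5 × 16 = 40.

n₁ = 16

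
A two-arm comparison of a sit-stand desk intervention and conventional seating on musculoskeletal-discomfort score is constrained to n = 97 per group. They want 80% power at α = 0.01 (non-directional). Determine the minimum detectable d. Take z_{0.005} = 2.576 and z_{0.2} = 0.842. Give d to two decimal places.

d_min ≈ 0.49

For two independent groups of n = 97 each: d_min = (z_{α/2} + z_β)·√(2/n).
z-sum = 2.576 + 0.842 = 3.418.
d_min = 3.418 × √(2/97) = 3.418 × 0.1436 = 0.491.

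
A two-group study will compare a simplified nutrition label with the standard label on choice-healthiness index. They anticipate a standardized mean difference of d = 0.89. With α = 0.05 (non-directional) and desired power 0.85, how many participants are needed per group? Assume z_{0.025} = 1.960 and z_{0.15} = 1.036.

For two independent groups with equal n: n = 2·((z_{α/2} + z_β) / d)².
z_{α/2} + z_β = 1.960 + 1.036 = 2.996.
n = 2 × (2.996 / 0.89)² = 2 × 3.366² = 2 × 11.33 = 22.7.
Round up to the next whole participant.

n = 23 per group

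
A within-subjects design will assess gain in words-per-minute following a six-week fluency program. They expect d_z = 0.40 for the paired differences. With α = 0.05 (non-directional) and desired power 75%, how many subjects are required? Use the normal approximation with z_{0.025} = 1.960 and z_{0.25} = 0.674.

n = 44 pairs

For a paired (one-sample on differences) test: n = ((z_{α/2} + z_β) / d)².
z_{α/2} + z_β = 1.960 + 0.674 = 2.634.
n = (2.634 / 0.40)² = 6.585² = 43.36.
Round up.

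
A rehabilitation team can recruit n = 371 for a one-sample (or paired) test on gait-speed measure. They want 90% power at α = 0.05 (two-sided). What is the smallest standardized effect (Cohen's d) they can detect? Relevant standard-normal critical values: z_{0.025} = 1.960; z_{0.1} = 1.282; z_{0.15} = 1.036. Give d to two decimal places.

d_min ≈ 0.17

For a single sample (or paired design) of n = 371: d_min = (z_{α/2} + z_β)/√n.
z-sum = 1.960 + 1.282 = 3.242.
d_min = 3.242 / √371 = 3.242 / 19.261 = 0.168.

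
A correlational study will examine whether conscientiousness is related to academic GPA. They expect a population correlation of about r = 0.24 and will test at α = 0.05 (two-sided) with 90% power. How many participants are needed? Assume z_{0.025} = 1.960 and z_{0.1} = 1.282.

n = 179

Fisher's z: C = ½·ln((1+r)/(1−r)) = ½·ln(1.6316) = 0.2448.
n = ((z_{α/2} + z_β)/C)² + 3.
(1.960 + 1.282) / 0.2448 = 3.242 / 0.2448 = 13.243.
n = 13.243² + 3 = 175.39 + 3 = 178.4.
Round up.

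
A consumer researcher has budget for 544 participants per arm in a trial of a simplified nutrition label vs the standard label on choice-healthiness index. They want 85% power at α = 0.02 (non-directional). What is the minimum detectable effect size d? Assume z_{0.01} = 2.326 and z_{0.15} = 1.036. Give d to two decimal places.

For two independent groups of n = 544 each: d_min = (z_{α/2} + z_β)·√(2/n).
z-sum = 2.326 + 1.036 = 3.362.
d_min = 3.362 × √(2/544) = 3.362 × 0.0606 = 0.204.

d_min ≈ 0.20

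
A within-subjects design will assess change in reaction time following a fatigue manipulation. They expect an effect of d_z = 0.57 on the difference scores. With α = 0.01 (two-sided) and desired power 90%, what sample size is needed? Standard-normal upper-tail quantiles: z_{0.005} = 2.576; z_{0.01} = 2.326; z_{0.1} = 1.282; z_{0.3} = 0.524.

For a paired (one-sample on differences) test: n = ((z_{α/2} + z_β) / d)².
z_{α/2} + z_β = 2.576 + 1.282 = 3.858.
n = (3.858 / 0.57)² = 6.768² = 45.81.
Round up.

n = 46 pairs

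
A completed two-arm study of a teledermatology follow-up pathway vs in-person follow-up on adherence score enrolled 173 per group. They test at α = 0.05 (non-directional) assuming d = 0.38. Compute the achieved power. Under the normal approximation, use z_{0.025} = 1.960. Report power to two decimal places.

For two equal groups, power = Φ(d·√(n/2) − z_{α/2}).
d·√(n/2) = 0.38 × √(173/2) = 0.38 × 9.301 = 3.534.
z_β = 3.534 − 1.960 = 1.574.
Power = Φ(1.574) = 0.942.

power ≈ 0.94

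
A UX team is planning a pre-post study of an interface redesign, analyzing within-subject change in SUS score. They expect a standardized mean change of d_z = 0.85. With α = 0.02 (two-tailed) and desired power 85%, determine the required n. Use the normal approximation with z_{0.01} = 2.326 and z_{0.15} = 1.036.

For a paired (one-sample on differences) test: n = ((z_{α/2} + z_β) / d)².
z_{α/2} + z_β = 2.326 + 1.036 = 3.362.
n = (3.362 / 0.85)² = 3.955² = 15.64.
Round up.

n = 16 pairs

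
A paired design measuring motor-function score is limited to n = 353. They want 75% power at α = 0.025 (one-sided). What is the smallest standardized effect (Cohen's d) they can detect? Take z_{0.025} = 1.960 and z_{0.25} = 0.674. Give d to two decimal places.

d_min ≈ 0.14

For a single sample (or paired design) of n = 353: d_min = (z_{α} + z_β)/√n.
z-sum = 1.960 + 0.674 = 2.634.
d_min = 2.634 / √353 = 2.634 / 18.788 = 0.140.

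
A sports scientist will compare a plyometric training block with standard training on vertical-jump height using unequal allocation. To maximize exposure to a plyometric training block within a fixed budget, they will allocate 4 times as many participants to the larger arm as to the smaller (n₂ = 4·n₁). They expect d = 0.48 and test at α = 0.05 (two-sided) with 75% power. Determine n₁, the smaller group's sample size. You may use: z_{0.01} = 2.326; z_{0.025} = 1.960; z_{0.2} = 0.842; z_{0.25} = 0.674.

With allocation ratio k = n₂/n₁ = 4, Var(x̄₁−x̄₂) = σ²(1/n₁ + 1/(k·n₁)) = σ²·(k+1)/(k·n₁).
So n₁ = (1 + 1/k)·((z_{α/2} + z_β)/d)² = 1.250 × (2.634/0.48)².
n₁ = 1.250 × 30.11 = 37.6.
Round up: n₁ = 38, giving n₂ = 4 × 38 = 152.

n₁ = 38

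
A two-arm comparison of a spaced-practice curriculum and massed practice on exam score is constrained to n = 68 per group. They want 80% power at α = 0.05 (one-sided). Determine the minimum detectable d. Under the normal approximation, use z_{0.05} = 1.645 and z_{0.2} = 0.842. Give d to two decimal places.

For two independent groups of n = 68 each: d_min = (z_{α} + z_β)·√(2/n).
z-sum = 1.645 + 0.842 = 2.487.
d_min = 2.487 × √(2/68) = 2.487 × 0.1715 = 0.427.

d_min ≈ 0.43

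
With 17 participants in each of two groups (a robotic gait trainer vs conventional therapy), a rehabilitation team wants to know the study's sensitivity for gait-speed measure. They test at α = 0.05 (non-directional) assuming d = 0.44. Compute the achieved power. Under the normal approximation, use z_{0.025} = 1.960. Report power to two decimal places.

For two equal groups, power = Φ(d·√(n/2) − z_{α/2}).
d·√(n/2) = 0.44 × √(17/2) = 0.44 × 2.915 = 1.283.
z_β = 1.283 − 1.960 = -0.677.
Power = Φ(-0.677) = 0.249.

power ≈ 0.25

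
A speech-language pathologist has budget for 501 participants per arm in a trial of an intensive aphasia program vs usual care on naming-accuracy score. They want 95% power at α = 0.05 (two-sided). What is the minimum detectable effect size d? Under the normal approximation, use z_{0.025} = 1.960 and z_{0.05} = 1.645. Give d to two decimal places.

For two independent groups of n = 501 each: d_min = (z_{α/2} + z_β)·√(2/n).
z-sum = 1.960 + 1.645 = 3.605.
d_min = 3.605 × √(2/501) = 3.605 × 0.0632 = 0.228.

d_min ≈ 0.23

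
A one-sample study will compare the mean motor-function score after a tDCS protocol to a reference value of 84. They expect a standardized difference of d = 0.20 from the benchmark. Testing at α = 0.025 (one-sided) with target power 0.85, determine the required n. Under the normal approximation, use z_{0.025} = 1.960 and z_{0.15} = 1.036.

For a one-sample test: n = ((z_{α} + z_β) / d)².
z_{α} + z_β = 1.960 + 1.036 = 2.996.
n = (2.996 / 0.20)² = 14.980² = 224.40.
Round up.

n = 225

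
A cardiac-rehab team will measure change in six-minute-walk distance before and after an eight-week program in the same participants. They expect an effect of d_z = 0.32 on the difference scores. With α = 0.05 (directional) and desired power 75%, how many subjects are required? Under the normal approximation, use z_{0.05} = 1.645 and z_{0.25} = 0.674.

n = 53 pairs

For a paired (one-sample on differences) test: n = ((z_{α} + z_β) / d)².
z_{α} + z_β = 1.645 + 0.674 = 2.319.
n = (2.319 / 0.32)² = 7.247² = 52.52.
Round up.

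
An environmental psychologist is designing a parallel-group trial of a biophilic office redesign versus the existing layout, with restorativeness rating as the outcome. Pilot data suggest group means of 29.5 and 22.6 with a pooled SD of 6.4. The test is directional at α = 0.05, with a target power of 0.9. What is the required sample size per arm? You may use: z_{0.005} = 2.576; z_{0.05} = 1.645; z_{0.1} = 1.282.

n = 15 per group

Cohen's d = |M₁ − M₂| / SD_pooled = |29.5 − 22.6| / 6.4 = 6.9 / 6.4 = 1.078.
For two independent groups with equal n: n = 2·((z_{α} + z_β) / d)².
z_{α} + z_β = 1.645 + 1.282 = 2.927.
n = 2 × (2.927 / 1.078)² = 2 × 2.715² = 2 × 7.37 = 14.7.
Round up to the next whole participant.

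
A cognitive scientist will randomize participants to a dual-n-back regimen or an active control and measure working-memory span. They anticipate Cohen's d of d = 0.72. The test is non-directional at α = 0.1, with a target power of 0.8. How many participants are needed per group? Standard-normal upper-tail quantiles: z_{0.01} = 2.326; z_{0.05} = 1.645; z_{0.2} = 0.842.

For two independent groups with equal n: n = 2·((z_{α/2} + z_β) / d)².
z_{α/2} + z_β = 1.645 + 0.842 = 2.487.
n = 2 × (2.487 / 0.72)² = 2 × 3.454² = 2 × 11.93 = 23.9.
Round up to the next whole participant.

n = 24 per group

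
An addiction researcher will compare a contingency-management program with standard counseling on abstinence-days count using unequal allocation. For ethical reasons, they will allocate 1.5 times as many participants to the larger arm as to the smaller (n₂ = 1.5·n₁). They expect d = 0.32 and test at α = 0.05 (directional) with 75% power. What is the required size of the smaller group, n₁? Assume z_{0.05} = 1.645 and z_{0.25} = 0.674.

With allocation ratio k = n₂/n₁ = 1.5, Var(x̄₁−x̄₂) = σ²(1/n₁ + 1/(k·n₁)) = σ²·(k+1)/(k·n₁).
So n₁ = (1 + 1/k)·((z_{α} + z_β)/d)² = 1.667 × (2.319/0.32)².
n₁ = 1.667 × 52.52 = 87.5.
Round up: n₁ = 88, giving n₂ = 1.5 × 88 = 132.

n₁ = 88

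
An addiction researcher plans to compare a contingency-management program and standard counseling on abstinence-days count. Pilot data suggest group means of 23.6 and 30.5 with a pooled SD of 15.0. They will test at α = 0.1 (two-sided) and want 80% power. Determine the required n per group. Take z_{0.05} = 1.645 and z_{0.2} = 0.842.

Cohen's d = |M₁ − M₂| / SD_pooled = |23.6 − 30.5| / 15.0 = 6.9 / 15.0 = 0.460.
For two independent groups with equal n: n = 2·((z_{α/2} + z_β) / d)².
z_{α/2} + z_β = 1.645 + 0.842 = 2.487.
n = 2 × (2.487 / 0.460)² = 2 × 5.407² = 2 × 29.23 = 58.5.
Round up to the next whole participant.

n = 59 per group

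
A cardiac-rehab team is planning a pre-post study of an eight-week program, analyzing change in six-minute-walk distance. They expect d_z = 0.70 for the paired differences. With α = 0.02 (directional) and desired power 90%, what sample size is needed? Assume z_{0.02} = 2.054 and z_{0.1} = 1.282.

n = 23 pairs

For a paired (one-sample on differences) test: n = ((z_{α} + z_β) / d)².
z_{α} + z_β = 2.054 + 1.282 = 3.336.
n = (3.336 / 0.70)² = 4.766² = 22.71.
Round up.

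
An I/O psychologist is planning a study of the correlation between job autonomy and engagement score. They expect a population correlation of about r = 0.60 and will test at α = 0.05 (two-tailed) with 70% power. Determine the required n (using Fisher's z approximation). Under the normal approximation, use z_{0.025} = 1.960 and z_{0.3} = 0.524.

Fisher's z: C = ½·ln((1+r)/(1−r)) = ½·ln(4.0000) = 0.6931.
n = ((z_{α/2} + z_β)/C)² + 3.
(1.960 + 0.524) / 0.6931 = 2.484 / 0.6931 = 3.584.
n = 3.584² + 3 = 12.84 + 3 = 15.8.
Round up.

n = 16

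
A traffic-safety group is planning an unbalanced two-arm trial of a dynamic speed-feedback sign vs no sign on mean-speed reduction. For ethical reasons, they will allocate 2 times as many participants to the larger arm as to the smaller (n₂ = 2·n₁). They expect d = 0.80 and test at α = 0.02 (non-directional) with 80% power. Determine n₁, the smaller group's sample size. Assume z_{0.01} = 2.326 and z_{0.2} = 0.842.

With allocation ratio k = n₂/n₁ = 2, Var(x̄₁−x̄₂) = σ²(1/n₁ + 1/(k·n₁)) = σ²·(k+1)/(k·n₁).
So n₁ = (1 + 1/k)·((z_{α/2} + z_β)/d)² = 1.500 × (3.168/0.80)².
n₁ = 1.500 × 15.68 = 23.5.
Round up: n₁ = 24, giving n₂ = 2 × 24 = 48.

n₁ = 24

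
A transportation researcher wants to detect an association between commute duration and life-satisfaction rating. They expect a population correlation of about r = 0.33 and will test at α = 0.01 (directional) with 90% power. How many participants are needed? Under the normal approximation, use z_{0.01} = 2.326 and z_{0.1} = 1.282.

Fisher's z: C = ½·ln((1+r)/(1−r)) = ½·ln(1.9851) = 0.3428.
n = ((z_{α} + z_β)/C)² + 3.
(2.326 + 1.282) / 0.3428 = 3.608 / 0.3428 = 10.525.
n = 10.525² + 3 = 110.78 + 3 = 113.8.
Round up.

n = 114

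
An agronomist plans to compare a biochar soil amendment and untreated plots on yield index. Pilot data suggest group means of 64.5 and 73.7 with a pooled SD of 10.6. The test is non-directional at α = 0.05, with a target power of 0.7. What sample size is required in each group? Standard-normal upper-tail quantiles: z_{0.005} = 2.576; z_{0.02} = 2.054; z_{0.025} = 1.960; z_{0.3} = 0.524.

Cohen's d = |M₁ − M₂| / SD_pooled = |64.5 − 73.7| / 10.6 = 9.2 / 10.6 = 0.868.
For two independent groups with equal n: n = 2·((z_{α/2} + z_β) / d)².
z_{α/2} + z_β = 1.960 + 0.524 = 2.484.
n = 2 × (2.484 / 0.868)² = 2 × 2.862² = 2 × 8.19 = 16.4.
Round up to the next whole participant.

n = 17 per group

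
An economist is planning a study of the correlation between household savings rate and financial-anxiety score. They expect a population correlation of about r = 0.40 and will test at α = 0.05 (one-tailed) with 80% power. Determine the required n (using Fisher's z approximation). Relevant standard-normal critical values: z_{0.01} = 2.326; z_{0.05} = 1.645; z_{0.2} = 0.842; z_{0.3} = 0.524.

n = 38

Fisher's z: C = ½·ln((1+r)/(1−r)) = ½·ln(2.3333) = 0.4236.
n = ((z_{α} + z_β)/C)² + 3.
(1.645 + 0.842) / 0.4236 = 2.487 / 0.4236 = 5.871.
n = 5.871² + 3 = 34.47 + 3 = 37.5.
Round up.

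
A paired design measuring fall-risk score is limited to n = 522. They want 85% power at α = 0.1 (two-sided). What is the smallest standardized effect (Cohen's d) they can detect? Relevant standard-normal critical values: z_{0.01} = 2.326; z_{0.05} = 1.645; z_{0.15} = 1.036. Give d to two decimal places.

d_min ≈ 0.12

For a single sample (or paired design) of n = 522: d_min = (z_{α/2} + z_β)/√n.
z-sum = 1.645 + 1.036 = 2.681.
d_min = 2.681 / √522 = 2.681 / 22.847 = 0.117.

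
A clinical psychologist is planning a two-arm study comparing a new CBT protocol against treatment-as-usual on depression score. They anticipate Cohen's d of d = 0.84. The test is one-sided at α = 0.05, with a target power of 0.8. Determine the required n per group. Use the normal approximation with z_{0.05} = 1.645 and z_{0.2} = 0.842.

n = 18 per group

For two independent groups with equal n: n = 2·((z_{α} + z_β) / d)².
z_{α} + z_β = 1.645 + 0.842 = 2.487.
n = 2 × (2.487 / 0.84)² = 2 × 2.961² = 2 × 8.77 = 17.5.
Round up to the next whole participant.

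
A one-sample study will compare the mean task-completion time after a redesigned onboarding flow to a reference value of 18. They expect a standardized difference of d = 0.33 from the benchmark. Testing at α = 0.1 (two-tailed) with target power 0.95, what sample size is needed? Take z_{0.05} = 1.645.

For a one-sample test: n = ((z_{α/2} + z_β) / d)².
z_{α/2} + z_β = 1.645 + 1.645 = 3.290.
n = (3.290 / 0.33)² = 9.970² = 99.39.
Round up.

n = 100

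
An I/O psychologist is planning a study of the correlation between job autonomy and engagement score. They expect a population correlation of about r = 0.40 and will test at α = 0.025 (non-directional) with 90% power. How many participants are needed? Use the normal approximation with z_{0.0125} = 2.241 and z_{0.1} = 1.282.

Fisher's z: C = ½·ln((1+r)/(1−r)) = ½·ln(2.3333) = 0.4236.
n = ((z_{α/2} + z_β)/C)² + 3.
(2.241 + 1.282) / 0.4236 = 3.523 / 0.4236 = 8.317.
n = 8.317² + 3 = 69.17 + 3 = 72.2.
Round up.

n = 73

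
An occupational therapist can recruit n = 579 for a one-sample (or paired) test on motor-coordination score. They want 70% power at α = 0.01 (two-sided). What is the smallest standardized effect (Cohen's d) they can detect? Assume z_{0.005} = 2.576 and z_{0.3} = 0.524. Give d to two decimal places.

For a single sample (or paired design) of n = 579: d_min = (z_{α/2} + z_β)/√n.
z-sum = 2.576 + 0.524 = 3.100.
d_min = 3.100 / √579 = 3.100 / 24.062 = 0.129.

d_min ≈ 0.13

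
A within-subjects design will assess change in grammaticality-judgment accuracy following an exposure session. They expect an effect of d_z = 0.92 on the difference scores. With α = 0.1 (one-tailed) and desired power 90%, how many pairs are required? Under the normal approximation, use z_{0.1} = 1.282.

n = 8 pairs

For a paired (one-sample on differences) test: n = ((z_{α} + z_β) / d)².
z_{α} + z_β = 1.282 + 1.282 = 2.564.
n = (2.564 / 0.92)² = 2.787² = 7.77.
Round up.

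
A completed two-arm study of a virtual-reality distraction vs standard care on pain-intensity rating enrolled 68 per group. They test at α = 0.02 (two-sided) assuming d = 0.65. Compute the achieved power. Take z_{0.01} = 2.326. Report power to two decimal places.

power ≈ 0.93

For two equal groups, power = Φ(d·√(n/2) − z_{α/2}).
d·√(n/2) = 0.65 × √(68/2) = 0.65 × 5.831 = 3.790.
z_β = 3.790 − 2.326 = 1.464.
Power = Φ(1.464) = 0.928.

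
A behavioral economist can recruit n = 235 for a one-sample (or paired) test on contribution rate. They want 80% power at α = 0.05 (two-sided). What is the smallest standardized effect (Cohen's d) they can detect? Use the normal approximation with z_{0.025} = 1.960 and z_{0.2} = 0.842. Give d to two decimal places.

d_min ≈ 0.18

For a single sample (or paired design) of n = 235: d_min = (z_{α/2} + z_β)/√n.
z-sum = 1.960 + 0.842 = 2.802.
d_min = 2.802 / √235 = 2.802 / 15.330 = 0.183.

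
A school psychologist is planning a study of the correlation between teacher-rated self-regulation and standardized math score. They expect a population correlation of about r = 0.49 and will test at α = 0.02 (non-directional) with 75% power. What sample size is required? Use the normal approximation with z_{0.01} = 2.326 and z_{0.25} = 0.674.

n = 35

Fisher's z: C = ½·ln((1+r)/(1−r)) = ½·ln(2.9216) = 0.5361.
n = ((z_{α/2} + z_β)/C)² + 3.
(2.326 + 0.674) / 0.5361 = 3.000 / 0.5361 = 5.596.
n = 5.596² + 3 = 31.31 + 3 = 34.3.
Round up.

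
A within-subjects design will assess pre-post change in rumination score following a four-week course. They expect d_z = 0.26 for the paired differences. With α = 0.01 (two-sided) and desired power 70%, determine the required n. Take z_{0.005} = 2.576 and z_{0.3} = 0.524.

For a paired (one-sample on differences) test: n = ((z_{α/2} + z_β) / d)².
z_{α/2} + z_β = 2.576 + 0.524 = 3.100.
n = (3.100 / 0.26)² = 11.923² = 142.16.
Round up.

n = 143 pairs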